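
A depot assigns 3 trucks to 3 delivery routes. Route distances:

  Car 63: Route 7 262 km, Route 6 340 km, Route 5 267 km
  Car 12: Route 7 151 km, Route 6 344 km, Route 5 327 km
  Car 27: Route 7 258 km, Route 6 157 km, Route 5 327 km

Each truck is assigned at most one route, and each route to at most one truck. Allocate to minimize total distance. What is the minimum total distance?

Treat this as an assignment problem: match each truck to one route.
Optimal: Car 63→Route 5 (267 km), Car 12→Route 7 (151 km), Car 27→Route 6 (157 km) — total 267+151+157 = 575 km.
Row-greedy (each truck in turn takes its cheapest remaining route) gives 746 km, worse by 171.
Swapping Car 63↔Car 27 (Car 63→Route 6 340 km, Car 27→Route 5 327 km) adds 243.

Min total: 575 km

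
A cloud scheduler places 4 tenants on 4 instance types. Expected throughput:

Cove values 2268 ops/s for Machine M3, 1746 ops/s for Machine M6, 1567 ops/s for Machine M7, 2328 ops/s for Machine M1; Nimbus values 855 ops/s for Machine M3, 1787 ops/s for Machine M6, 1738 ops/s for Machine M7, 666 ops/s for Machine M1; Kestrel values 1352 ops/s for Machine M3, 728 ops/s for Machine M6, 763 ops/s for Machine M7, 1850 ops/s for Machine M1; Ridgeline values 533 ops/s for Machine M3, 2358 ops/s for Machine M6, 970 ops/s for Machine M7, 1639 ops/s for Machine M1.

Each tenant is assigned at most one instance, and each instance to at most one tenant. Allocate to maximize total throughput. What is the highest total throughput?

Max total: 8214 ops/s

Optimal: Cove→Machine M3 (2268 ops/s), Nimbus→Machine M7 (1738 ops/s), Kestrel→Machine M1 (1850 ops/s), Ridgeline→Machine M6 (2358 ops/s) — total 2268+1738+1850+2358 = 8214 ops/s.
Row-greedy (each tenant in turn takes its best remaining instance) gives 6437 ops/s, worse by 1777.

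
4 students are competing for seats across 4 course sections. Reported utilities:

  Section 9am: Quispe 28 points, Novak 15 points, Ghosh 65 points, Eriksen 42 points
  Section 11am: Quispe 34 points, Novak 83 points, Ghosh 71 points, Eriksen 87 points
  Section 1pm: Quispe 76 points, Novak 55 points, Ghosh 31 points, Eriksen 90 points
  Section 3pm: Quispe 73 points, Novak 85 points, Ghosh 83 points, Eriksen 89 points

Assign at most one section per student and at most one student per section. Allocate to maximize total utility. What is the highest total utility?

Treat this as an assignment problem: match each student to one section.
Optimal: Quispe→Section 1pm (76 points), Novak→Section 11am (83 points), Ghosh→Section 9am (65 points), Eriksen→Section 3pm (89 points) — total 76+83+65+89 = 313 points.
Row-greedy (each student in turn takes its best remaining section) gives 274 points, worse by 39.

Max total: 313 points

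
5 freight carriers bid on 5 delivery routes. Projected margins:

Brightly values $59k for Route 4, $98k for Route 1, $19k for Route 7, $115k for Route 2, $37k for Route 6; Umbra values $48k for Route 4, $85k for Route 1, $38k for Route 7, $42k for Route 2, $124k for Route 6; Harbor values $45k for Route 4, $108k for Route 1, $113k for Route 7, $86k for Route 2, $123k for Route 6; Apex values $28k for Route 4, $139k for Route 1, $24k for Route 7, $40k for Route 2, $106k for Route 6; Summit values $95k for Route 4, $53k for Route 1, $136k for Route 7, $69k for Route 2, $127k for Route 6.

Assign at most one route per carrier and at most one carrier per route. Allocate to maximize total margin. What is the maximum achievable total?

Optimal: Brightly→Route 2 ($115k), Umbra→Route 6 ($124k), Harbor→Route 7 ($113k), Apex→Route 1 ($139k), Summit→Route 4 ($95k) — total 115+124+113+139+95 = $586k.
Max-entry greedy (repeatedly take the single best remaining cell) gives $559k, worse by 27.
No other one-to-one assignment exceeds $586k.

Maximum total: $586k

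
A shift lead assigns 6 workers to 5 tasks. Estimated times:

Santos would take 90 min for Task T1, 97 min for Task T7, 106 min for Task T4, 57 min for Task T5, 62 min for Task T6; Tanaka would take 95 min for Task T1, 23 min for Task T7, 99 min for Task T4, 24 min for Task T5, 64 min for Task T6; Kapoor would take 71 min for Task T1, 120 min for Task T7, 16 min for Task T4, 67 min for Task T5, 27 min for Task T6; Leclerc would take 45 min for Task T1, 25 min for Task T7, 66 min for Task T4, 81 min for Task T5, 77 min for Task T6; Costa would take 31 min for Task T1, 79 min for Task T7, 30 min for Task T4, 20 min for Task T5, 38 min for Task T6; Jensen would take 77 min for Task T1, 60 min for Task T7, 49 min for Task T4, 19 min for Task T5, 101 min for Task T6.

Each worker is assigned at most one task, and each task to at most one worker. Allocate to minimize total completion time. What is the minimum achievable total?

Min total: 141 min

This is a one-to-one assignment (minimum-cost bipartite matching).
Optimal: Leclerc→Task T1 (45 min), Tanaka→Task T7 (23 min), Kapoor→Task T4 (16 min), Jensen→Task T5 (19 min), Costa→Task T6 (38 min) — total 45+23+16+19+38 = 141 min.
Row-greedy (each worker in turn takes its cheapest remaining task) gives 179 min, worse by 38.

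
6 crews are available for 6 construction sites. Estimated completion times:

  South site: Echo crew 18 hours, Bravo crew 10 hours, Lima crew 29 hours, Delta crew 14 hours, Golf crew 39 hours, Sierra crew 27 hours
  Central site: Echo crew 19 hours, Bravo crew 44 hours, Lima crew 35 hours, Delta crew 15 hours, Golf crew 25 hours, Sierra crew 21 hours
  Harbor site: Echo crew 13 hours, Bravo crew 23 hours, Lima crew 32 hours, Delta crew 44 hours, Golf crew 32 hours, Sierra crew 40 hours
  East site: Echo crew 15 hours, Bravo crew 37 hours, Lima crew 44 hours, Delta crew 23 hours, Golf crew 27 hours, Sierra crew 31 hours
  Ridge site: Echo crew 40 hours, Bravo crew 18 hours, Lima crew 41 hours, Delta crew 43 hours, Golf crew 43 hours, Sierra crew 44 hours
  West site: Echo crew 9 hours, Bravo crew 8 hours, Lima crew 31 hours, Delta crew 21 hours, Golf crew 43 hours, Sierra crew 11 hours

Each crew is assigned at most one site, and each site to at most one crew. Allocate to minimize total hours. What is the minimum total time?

Optimal: Echo crew→Harbor site (13 hours), Bravo crew→Ridge site (18 hours), Lima crew→South site (29 hours), Delta crew→Central site (15 hours), Golf crew→East site (27 hours), Sierra crew→West site (11 hours) — total 13+18+29+15+27+11 = 113 hours.
Column-greedy (each site in turn goes to its cheapest remaining crew) gives 117 hours, worse by 4.
Every other assignment is strictly worse.

Min total: 113 hours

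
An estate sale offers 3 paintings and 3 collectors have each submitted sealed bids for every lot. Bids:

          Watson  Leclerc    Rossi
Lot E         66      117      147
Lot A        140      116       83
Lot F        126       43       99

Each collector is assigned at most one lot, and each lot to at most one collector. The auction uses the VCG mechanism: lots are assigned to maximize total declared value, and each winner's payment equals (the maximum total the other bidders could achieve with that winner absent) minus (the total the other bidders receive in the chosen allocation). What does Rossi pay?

Rossi pays $15.

Efficient allocation: Watson→Lot F ($126), Leclerc→Lot A ($116), Rossi→Lot E ($147); total welfare W = $389.
Rossi receives Lot E at value $147, so the others get W − 147 = $242.
Without Rossi: best allocation of the remaining 2 bidders over all 3 lots is Watson→Lot A ($140), Leclerc→Lot E ($117), total $257.
VCG payment = (others' best without Rossi) − (others' welfare with Rossi) = 257 − 242 = $15.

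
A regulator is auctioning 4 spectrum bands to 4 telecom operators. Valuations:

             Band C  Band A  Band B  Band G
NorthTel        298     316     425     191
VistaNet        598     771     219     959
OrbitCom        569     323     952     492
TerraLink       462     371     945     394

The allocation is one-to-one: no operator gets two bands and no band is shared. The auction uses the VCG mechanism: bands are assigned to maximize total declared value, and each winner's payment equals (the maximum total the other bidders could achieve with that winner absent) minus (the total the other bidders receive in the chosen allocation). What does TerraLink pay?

TerraLink pays $383M.

Efficient allocation: NorthTel→Band A ($316M), VistaNet→Band G ($959M), OrbitCom→Band C ($569M), TerraLink→Band B ($945M); total welfare W = $2789M.
TerraLink receives Band B at value $945M, so the others get W − 945 = $1844M.
Without TerraLink: best allocation of the remaining 3 bidders over all 4 bands is NorthTel→Band A ($316M), VistaNet→Band G ($959M), OrbitCom→Band B ($952M), total $2227M.
VCG payment = (others' best without TerraLink) − (others' welfare with TerraLink) = 2227 − 1844 = $383M.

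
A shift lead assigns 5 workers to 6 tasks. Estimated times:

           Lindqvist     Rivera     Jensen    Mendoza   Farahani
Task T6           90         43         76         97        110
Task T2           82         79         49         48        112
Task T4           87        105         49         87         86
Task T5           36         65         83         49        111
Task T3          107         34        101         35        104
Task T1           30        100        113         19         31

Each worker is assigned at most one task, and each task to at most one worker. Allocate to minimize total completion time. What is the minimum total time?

Optimal: Lindqvist→Task T5 (36 min), Rivera→Task T6 (43 min), Jensen→Task T2 (49 min), Mendoza→Task T3 (35 min), Farahani→Task T1 (31 min) — total 36+43+49+35+31 = 194 min.
Min-entry greedy (repeatedly take the single cheapest remaining cell) gives 224 min, worse by 30.

Minimum total: 194 min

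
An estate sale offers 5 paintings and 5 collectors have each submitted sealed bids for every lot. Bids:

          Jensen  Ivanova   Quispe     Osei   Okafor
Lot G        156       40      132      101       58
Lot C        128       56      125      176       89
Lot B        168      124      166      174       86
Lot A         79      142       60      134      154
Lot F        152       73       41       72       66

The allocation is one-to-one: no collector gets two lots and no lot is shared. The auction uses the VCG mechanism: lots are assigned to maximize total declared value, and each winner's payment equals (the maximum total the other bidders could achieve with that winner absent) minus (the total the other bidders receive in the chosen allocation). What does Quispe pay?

Efficient allocation: Jensen→Lot F ($152), Ivanova→Lot B ($124), Quispe→Lot G ($132), Osei→Lot C ($176), Okafor→Lot A ($154); total welfare W = $738.
Quispe receives Lot G at value $132, so the others get W − 132 = $606.
Without Quispe: best allocation of the remaining 4 bidders over all 5 lots is Jensen→Lot G ($156), Ivanova→Lot B ($124), Osei→Lot C ($176), Okafor→Lot A ($154), total $610.
VCG payment = (others' best without Quispe) − (others' welfare with Quispe) = 610 − 606 = $4.

Quispe pays $4.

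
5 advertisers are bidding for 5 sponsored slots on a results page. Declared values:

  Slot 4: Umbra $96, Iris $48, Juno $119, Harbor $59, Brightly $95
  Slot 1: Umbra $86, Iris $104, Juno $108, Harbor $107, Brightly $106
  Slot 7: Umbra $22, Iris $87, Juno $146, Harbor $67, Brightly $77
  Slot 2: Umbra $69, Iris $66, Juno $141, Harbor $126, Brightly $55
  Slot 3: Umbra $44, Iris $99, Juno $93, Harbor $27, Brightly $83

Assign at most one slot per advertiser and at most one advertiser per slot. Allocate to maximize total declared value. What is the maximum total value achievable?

Max total: $573

Optimal: Umbra→Slot 4 ($96), Iris→Slot 3 ($99), Juno→Slot 7 ($146), Harbor→Slot 2 ($126), Brightly→Slot 1 ($106) — total 96+99+146+126+106 = $573.
Column-greedy (each slot in turn goes to its best remaining advertiser) gives $465, worse by 108.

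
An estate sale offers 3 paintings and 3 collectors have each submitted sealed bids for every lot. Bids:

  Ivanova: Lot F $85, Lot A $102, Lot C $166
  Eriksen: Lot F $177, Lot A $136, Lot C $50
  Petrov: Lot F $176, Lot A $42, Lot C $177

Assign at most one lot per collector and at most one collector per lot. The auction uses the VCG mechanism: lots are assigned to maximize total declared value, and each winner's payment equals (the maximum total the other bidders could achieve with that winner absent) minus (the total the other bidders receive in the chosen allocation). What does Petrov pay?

Efficient allocation: Ivanova→Lot C ($166), Eriksen→Lot A ($136), Petrov→Lot F ($176); total welfare W = $478.
Petrov receives Lot F at value $176, so the others get W − 176 = $302.
Without Petrov: best allocation of the remaining 2 bidders over all 3 lots is Ivanova→Lot C ($166), Eriksen→Lot F ($177), total $343.
VCG payment = (others' best without Petrov) − (others' welfare with Petrov) = 343 − 302 = $41.

Petrov pays $41.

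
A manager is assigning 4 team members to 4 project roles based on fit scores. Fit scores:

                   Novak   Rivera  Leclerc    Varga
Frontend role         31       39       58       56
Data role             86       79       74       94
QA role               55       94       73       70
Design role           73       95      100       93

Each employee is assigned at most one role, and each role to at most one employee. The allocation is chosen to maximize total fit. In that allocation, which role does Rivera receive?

Rivera receives QA role.

Optimal: Novak→Data role (86 pts), Rivera→QA role (94 pts), Leclerc→Design role (100 pts), Varga→Frontend role (56 pts) — total 86+94+100+56 = 336 pts.
Max-entry greedy (repeatedly take the single best remaining cell) gives 319 pts, worse by 17.
Swapping Rivera↔Varga (Rivera→Frontend role 39 pts, Varga→QA role 70 pts) loses 41.
Rivera's own top role is Design role (95 pts), but forcing Rivera→Design role and reassigning the rest optimally gives only 310 pts — worse by 26.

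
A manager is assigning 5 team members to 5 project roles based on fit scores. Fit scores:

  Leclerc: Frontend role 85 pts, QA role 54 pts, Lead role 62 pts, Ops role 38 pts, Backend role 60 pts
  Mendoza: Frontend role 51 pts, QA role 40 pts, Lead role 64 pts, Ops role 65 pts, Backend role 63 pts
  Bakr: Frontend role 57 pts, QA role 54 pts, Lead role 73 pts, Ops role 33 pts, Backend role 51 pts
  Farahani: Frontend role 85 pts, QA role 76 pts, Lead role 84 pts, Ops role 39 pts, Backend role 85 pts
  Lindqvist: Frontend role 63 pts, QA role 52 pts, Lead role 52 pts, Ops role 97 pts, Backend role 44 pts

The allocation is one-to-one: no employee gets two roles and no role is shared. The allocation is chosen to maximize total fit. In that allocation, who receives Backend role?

Optimal: Leclerc→Frontend role (85 pts), Mendoza→Backend role (63 pts), Bakr→Lead role (73 pts), Farahani→QA role (76 pts), Lindqvist→Ops role (97 pts) — total 85+63+73+76+97 = 394 pts.
Row-greedy (each employee in turn takes its best remaining role) gives 360 pts, worse by 34.
Mendoza's own top role is Ops role (65 pts), but forcing Mendoza→Ops role and reassigning the rest optimally gives only 360 pts — worse by 34.

Mendoza receives Backend role.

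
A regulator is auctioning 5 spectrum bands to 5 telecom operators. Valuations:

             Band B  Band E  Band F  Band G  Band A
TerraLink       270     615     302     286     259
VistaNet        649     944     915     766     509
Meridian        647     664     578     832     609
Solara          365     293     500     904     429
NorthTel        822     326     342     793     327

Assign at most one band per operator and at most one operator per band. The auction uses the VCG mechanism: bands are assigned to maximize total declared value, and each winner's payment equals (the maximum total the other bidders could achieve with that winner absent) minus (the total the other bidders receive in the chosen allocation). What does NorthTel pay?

NorthTel pays $38M.

Efficient allocation: TerraLink→Band E ($615M), VistaNet→Band F ($915M), Meridian→Band A ($609M), Solara→Band G ($904M), NorthTel→Band B ($822M); total welfare W = $3865M.
NorthTel receives Band B at value $822M, so the others get W − 822 = $3043M.
Without NorthTel: best allocation of the remaining 4 bidders over all 5 bands is TerraLink→Band E ($615M), VistaNet→Band F ($915M), Meridian→Band B ($647M), Solara→Band G ($904M), total $3081M.
VCG payment = (others' best without NorthTel) − (others' welfare with NorthTel) = 3081 − 3043 = $38M.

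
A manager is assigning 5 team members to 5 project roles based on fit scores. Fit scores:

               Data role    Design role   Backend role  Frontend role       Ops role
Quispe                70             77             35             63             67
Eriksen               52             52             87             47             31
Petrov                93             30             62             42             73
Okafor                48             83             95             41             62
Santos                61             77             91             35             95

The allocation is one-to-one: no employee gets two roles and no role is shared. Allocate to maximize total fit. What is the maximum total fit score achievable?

Optimal: Quispe→Frontend role (63 pts), Eriksen→Backend role (87 pts), Petrov→Data role (93 pts), Okafor→Design role (83 pts), Santos→Ops role (95 pts) — total 63+87+93+83+95 = 421 pts.
Column-greedy (each role in turn goes to its best remaining employee) gives 361 pts, worse by 60.
Next-best assignment: Quispe→Design role, Eriksen→Frontend role, Petrov→Data role, Okafor→Backend role, Santos→Ops role = 407 pts.
Swapping Santos↔Eriksen (Santos→Backend role 91 pts, Eriksen→Ops role 31 pts) loses 60.

Max total: 421 pts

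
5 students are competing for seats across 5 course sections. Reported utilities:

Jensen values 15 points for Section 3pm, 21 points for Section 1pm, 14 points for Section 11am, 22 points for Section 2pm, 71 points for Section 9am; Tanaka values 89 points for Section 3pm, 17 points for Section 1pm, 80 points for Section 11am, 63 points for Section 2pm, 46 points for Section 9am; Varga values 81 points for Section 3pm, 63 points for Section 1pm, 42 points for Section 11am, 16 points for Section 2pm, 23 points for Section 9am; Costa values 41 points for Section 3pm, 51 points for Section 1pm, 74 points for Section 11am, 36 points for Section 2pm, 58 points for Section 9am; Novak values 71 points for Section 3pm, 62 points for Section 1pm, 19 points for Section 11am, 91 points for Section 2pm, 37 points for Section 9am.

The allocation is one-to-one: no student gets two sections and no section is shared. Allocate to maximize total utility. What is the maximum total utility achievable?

This is the linear assignment problem.
Optimal: Jensen→Section 9am (71 points), Tanaka→Section 3pm (89 points), Varga→Section 1pm (63 points), Costa→Section 11am (74 points), Novak→Section 2pm (91 points) — total 71+89+63+74+91 = 388 points.
Swapping Varga↔Costa (Varga→Section 11am 42 points, Costa→Section 1pm 51 points) loses 44.
Checked against all permutations: 388 points is optimal.

Maximum total: 388 points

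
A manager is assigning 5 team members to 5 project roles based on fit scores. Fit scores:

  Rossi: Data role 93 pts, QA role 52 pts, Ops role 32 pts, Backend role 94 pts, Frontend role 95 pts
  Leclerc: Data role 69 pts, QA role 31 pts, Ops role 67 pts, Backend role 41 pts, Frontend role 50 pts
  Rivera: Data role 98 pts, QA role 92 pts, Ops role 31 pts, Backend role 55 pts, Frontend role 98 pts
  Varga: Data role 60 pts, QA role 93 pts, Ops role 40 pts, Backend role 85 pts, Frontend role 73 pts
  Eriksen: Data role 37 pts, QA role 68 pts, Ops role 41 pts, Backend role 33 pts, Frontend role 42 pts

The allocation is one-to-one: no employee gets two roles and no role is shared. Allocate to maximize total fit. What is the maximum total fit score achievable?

Optimal: Rossi→Frontend role (95 pts), Leclerc→Ops role (67 pts), Rivera→Data role (98 pts), Varga→Backend role (85 pts), Eriksen→QA role (68 pts) — total 95+67+98+85+68 = 413 pts.
Max-entry greedy (repeatedly take the single best remaining cell) gives 386 pts, worse by 27.
Next-best assignment: Rossi→Data role, Leclerc→Ops role, Rivera→Frontend role, Varga→Backend role, Eriksen→QA role = 411 pts.

Max total: 413 pts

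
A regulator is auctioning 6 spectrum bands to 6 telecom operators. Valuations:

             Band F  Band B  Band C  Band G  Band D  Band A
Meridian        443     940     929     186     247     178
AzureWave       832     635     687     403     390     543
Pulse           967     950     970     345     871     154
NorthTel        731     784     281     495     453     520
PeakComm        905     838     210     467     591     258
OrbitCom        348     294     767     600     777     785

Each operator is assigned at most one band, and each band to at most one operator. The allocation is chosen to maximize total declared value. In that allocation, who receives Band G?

NorthTel receives Band G.

Optimal: Meridian→Band C ($929M), AzureWave→Band F ($832M), Pulse→Band D ($871M), NorthTel→Band G ($495M), PeakComm→Band B ($838M), OrbitCom→Band A ($785M) — total 929+832+871+495+838+785 = $4750M.
Column-greedy (each band in turn goes to its best remaining operator) gives $4303M, worse by 447.
Next-best assignment: Meridian→Band B, AzureWave→Band C, Pulse→Band D, NorthTel→Band G, PeakComm→Band F, OrbitCom→Band A = $4683M.
Swapping Meridian↔NorthTel (Meridian→Band G $186M, NorthTel→Band C $281M) loses 957.
Every other assignment is strictly worse.
NorthTel's own top band is Band B ($784M), but forcing NorthTel→Band B and reassigning the rest optimally gives only $4677M — worse by 73.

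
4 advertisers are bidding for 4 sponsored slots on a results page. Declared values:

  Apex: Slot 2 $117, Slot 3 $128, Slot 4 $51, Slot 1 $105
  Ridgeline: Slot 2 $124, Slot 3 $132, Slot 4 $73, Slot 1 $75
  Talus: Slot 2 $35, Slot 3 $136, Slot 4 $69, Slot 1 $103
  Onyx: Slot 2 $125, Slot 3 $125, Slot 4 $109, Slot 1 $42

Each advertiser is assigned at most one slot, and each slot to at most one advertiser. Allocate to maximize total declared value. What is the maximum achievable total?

Max total: $474

Optimal: Apex→Slot 1 ($105), Ridgeline→Slot 2 ($124), Talus→Slot 3 ($136), Onyx→Slot 4 ($109) — total 105+124+136+109 = $474.
Row-greedy (each advertiser in turn takes its best remaining slot) gives $464, worse by 10.
Every other assignment is strictly worse.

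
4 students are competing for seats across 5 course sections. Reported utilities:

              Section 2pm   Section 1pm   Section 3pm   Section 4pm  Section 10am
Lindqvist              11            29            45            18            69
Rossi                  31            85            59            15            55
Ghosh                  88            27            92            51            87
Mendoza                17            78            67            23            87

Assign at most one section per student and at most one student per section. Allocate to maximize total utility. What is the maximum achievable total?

Optimal: Lindqvist→Section 10am (69 points), Rossi→Section 1pm (85 points), Ghosh→Section 2pm (88 points), Mendoza→Section 3pm (67 points) — total 69+85+88+67 = 309 points.
Row-greedy (each student in turn takes its best remaining section) gives 269 points, worse by 40.
Next-best assignment: Lindqvist→Section 3pm, Rossi→Section 1pm, Ghosh→Section 2pm, Mendoza→Section 10am = 305 points.

Maximum total: 309 points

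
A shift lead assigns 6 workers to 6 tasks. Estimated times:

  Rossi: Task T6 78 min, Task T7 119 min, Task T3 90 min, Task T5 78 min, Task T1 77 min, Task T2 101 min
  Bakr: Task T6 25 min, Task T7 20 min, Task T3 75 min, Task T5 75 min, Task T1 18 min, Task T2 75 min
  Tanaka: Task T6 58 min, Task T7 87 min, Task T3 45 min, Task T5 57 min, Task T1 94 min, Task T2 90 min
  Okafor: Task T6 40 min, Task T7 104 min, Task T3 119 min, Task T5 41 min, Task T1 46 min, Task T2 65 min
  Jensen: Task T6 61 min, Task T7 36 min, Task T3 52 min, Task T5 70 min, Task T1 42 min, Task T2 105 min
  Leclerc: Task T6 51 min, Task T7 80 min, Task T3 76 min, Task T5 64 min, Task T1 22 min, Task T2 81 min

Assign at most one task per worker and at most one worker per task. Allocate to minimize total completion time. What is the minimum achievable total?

This is a one-to-one assignment (minimum-cost bipartite matching).
Optimal: Rossi→Task T2 (101 min), Bakr→Task T6 (25 min), Tanaka→Task T3 (45 min), Okafor→Task T5 (41 min), Jensen→Task T7 (36 min), Leclerc→Task T1 (22 min) — total 101+25+45+41+36+22 = 270 min.
Row-greedy (each worker in turn takes its cheapest remaining task) gives 333 min, worse by 63.
No other one-to-one assignment undercuts 270 min.

Min total: 270 min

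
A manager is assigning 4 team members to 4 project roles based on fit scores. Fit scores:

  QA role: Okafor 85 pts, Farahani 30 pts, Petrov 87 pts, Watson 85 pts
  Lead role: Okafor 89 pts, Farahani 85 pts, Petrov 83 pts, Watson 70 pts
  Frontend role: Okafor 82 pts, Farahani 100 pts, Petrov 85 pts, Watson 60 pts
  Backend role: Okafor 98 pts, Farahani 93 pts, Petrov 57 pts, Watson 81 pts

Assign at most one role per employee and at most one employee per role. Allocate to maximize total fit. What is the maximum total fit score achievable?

This is a one-to-one assignment (maximum-weight bipartite matching).
Optimal: Okafor→Backend role (98 pts), Farahani→Frontend role (100 pts), Petrov→Lead role (83 pts), Watson→QA role (85 pts) — total 98+100+83+85 = 366 pts.
Row-greedy (each employee in turn takes its best remaining role) gives 355 pts, worse by 11.
Next-best assignment: Okafor→Lead role, Farahani→Frontend role, Petrov→QA role, Watson→Backend role = 357 pts.

Maximum total: 366 pts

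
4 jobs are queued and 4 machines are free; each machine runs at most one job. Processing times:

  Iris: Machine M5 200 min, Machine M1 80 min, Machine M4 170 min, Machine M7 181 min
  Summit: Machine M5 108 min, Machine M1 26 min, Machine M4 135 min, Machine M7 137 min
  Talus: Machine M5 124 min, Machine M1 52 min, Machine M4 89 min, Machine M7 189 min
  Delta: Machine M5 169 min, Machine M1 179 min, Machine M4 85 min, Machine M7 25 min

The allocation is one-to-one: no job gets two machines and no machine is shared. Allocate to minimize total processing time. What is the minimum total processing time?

This is the linear assignment problem.
Optimal: Iris→Machine M1 (80 min), Summit→Machine M5 (108 min), Talus→Machine M4 (89 min), Delta→Machine M7 (25 min) — total 80+108+89+25 = 302 min.
Column-greedy (each machine in turn goes to its cheapest remaining job) gives 426 min, worse by 124.
Next-best assignment: Iris→Machine M5, Summit→Machine M1, Talus→Machine M4, Delta→Machine M7 = 340 min.
Swapping Delta↔Summit (Delta→Machine M5 169 min, Summit→Machine M7 137 min) adds 173.

Minimum total: 302 min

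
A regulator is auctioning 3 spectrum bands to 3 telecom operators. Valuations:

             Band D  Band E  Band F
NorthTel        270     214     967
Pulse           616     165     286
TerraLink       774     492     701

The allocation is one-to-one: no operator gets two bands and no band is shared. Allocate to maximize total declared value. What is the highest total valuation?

Maximum total: $2075M

Optimal: NorthTel→Band F ($967M), Pulse→Band D ($616M), TerraLink→Band E ($492M) — total 967+616+492 = $2075M.
Max-entry greedy (repeatedly take the single best remaining cell) gives $1906M, worse by 169.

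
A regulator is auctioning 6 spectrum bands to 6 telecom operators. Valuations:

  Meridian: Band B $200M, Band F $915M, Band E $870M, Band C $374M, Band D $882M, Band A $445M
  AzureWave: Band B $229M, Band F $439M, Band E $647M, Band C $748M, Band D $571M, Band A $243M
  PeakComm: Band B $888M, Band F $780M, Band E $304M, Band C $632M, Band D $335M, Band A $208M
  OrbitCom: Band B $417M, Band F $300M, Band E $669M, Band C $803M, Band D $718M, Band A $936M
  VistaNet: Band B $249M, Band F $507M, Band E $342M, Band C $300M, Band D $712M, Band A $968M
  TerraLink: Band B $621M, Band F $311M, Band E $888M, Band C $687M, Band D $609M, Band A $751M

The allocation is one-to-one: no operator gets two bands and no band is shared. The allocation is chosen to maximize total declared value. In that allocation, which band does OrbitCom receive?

Treat this as an assignment problem: match each operator to one band.
Optimal: Meridian→Band F ($915M), AzureWave→Band C ($748M), PeakComm→Band B ($888M), OrbitCom→Band D ($718M), VistaNet→Band A ($968M), TerraLink→Band E ($888M) — total 915+748+888+718+968+888 = $5125M.
Next-best assignment: Meridian→Band F, AzureWave→Band C, PeakComm→Band B, OrbitCom→Band A, VistaNet→Band D, TerraLink→Band E = $5087M.
Swapping AzureWave↔VistaNet (AzureWave→Band A $243M, VistaNet→Band C $300M) loses 1173.
Checked against all permutations: $5125M is optimal.
OrbitCom's own top band is Band A ($936M), but forcing OrbitCom→Band A and reassigning the rest optimally gives only $5087M — worse by 38.

OrbitCom receives Band D.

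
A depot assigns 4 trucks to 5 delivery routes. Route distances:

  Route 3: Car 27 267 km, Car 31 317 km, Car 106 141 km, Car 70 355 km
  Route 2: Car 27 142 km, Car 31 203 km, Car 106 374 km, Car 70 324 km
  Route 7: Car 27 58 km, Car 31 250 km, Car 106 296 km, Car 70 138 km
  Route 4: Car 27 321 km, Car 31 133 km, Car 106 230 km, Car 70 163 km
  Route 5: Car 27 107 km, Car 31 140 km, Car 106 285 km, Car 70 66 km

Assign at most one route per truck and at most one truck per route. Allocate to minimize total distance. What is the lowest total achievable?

Minimum total: 398 km

Optimal: Car 27→Route 7 (58 km), Car 31→Route 4 (133 km), Car 106→Route 3 (141 km), Car 70→Route 5 (66 km) — total 58+133+141+66 = 398 km.
Column-greedy (each route in turn goes to its cheapest remaining truck) gives 554 km, worse by 156.
Next-best assignment: Car 27→Route 7, Car 31→Route 2, Car 106→Route 3, Car 70→Route 5 = 468 km.
Swapping Car 70↔Car 31 (Car 70→Route 4 163 km, Car 31→Route 5 140 km) adds 104.
No other one-to-one assignment undercuts 398 km.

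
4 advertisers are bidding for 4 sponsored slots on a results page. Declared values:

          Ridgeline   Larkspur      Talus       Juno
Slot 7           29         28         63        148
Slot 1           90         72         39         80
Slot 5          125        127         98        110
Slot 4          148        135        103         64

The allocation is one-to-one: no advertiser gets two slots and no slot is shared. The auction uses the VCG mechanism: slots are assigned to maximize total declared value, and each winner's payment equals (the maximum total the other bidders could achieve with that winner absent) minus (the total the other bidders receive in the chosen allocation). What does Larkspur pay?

Larkspur pays $58.

Efficient allocation: Ridgeline→Slot 1 ($90), Larkspur→Slot 4 ($135), Talus→Slot 5 ($98), Juno→Slot 7 ($148); total welfare W = $471.
Larkspur receives Slot 4 at value $135, so the others get W − 135 = $336.
Without Larkspur: best allocation of the remaining 3 bidders over all 4 slots is Ridgeline→Slot 4 ($148), Talus→Slot 5 ($98), Juno→Slot 7 ($148), total $394.
VCG payment = (others' best without Larkspur) − (others' welfare with Larkspur) = 394 − 336 = $58.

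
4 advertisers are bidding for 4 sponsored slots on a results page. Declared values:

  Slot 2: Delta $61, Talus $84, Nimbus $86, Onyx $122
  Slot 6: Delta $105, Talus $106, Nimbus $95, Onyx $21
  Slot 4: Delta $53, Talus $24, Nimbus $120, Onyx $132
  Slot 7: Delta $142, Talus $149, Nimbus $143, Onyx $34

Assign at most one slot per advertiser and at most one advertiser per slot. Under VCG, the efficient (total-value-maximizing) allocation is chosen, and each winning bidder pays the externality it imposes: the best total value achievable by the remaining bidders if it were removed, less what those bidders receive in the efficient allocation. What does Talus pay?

Efficient allocation: Delta→Slot 6 ($105), Talus→Slot 7 ($149), Nimbus→Slot 4 ($120), Onyx→Slot 2 ($122); total welfare W = $496.
Talus receives Slot 7 at value $149, so the others get W − 149 = $347.
Without Talus: best allocation of the remaining 3 bidders over all 4 slots is Delta→Slot 7 ($142), Nimbus→Slot 4 ($120), Onyx→Slot 2 ($122), total $384.
VCG payment = (others' best without Talus) − (others' welfare with Talus) = 384 − 347 = $37.

Talus pays $37.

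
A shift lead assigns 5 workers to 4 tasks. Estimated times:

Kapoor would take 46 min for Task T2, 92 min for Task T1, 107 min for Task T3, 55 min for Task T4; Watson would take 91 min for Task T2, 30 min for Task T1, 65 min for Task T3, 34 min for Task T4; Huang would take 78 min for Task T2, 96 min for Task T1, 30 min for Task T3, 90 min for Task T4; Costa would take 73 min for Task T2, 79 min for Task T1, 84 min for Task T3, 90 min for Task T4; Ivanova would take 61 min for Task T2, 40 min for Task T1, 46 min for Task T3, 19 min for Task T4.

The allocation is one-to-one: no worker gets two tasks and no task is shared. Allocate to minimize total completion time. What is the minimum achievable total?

Min total: 125 min

Optimal: Kapoor→Task T2 (46 min), Watson→Task T1 (30 min), Huang→Task T3 (30 min), Ivanova→Task T4 (19 min) — total 46+30+30+19 = 125 min.
Swapping Watson↔Kapoor (Watson→Task T2 91 min, Kapoor→Task T1 92 min) adds 107.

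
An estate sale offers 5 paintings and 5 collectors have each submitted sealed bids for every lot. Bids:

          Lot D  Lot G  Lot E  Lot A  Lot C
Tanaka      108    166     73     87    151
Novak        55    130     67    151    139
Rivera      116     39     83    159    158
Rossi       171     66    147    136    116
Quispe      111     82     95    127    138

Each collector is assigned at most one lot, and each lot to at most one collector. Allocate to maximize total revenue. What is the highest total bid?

Optimal: Tanaka→Lot G ($166), Novak→Lot A ($151), Rivera→Lot C ($158), Rossi→Lot D ($171), Quispe→Lot E ($95) — total 166+151+158+171+95 = $741.
Max-entry greedy (repeatedly take the single best remaining cell) gives $730, worse by 11.

Maximum total: $741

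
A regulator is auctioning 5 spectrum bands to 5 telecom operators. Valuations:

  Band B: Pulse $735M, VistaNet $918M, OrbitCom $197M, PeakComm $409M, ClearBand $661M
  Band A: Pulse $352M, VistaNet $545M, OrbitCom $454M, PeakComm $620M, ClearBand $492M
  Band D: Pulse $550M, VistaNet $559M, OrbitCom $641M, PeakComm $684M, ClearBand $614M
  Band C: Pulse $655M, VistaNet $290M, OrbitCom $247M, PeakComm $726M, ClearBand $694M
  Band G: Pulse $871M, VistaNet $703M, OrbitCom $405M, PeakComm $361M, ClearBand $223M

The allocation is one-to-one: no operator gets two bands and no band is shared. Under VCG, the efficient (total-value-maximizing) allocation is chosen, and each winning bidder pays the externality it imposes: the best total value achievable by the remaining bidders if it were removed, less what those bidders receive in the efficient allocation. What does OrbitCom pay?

Efficient allocation: Pulse→Band G ($871M), VistaNet→Band B ($918M), OrbitCom→Band D ($641M), PeakComm→Band A ($620M), ClearBand→Band C ($694M); total welfare W = $3744M.
OrbitCom receives Band D at value $641M, so the others get W − 641 = $3103M.
Without OrbitCom: best allocation of the remaining 4 bidders over all 5 bands is Pulse→Band G ($871M), VistaNet→Band B ($918M), PeakComm→Band D ($684M), ClearBand→Band C ($694M), total $3167M.
VCG payment = (others' best without OrbitCom) − (others' welfare with OrbitCom) = 3167 − 3103 = $64M.

OrbitCom pays $64M.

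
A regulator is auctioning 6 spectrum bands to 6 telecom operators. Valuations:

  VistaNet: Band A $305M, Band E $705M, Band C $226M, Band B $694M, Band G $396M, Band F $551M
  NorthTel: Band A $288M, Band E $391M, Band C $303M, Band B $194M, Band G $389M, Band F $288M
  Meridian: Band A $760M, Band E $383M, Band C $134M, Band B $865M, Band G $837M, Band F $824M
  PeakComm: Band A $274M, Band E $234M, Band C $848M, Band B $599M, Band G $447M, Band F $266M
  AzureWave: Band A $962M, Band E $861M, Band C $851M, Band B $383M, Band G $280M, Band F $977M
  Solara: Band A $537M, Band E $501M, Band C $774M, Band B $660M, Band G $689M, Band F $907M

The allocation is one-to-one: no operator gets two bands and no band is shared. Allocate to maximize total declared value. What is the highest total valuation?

Maximum total: $4676M

Optimal: VistaNet→Band E ($705M), NorthTel→Band G ($389M), Meridian→Band B ($865M), PeakComm→Band C ($848M), AzureWave→Band A ($962M), Solara→Band F ($907M) — total 705+389+865+848+962+907 = $4676M.
Max-entry greedy (repeatedly take the single best remaining cell) gives $4372M, worse by 304.
Next-best assignment: VistaNet→Band B, NorthTel→Band E, Meridian→Band G, PeakComm→Band C, AzureWave→Band A, Solara→Band F = $4639M.
Every other assignment is strictly worse.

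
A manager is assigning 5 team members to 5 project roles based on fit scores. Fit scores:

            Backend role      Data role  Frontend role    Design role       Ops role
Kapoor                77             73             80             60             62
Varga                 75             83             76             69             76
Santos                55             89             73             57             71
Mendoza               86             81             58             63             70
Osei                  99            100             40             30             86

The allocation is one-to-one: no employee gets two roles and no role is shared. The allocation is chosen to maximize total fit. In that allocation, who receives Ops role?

Osei receives Ops role.

Optimal: Kapoor→Frontend role (80 pts), Varga→Design role (69 pts), Santos→Data role (89 pts), Mendoza→Backend role (86 pts), Osei→Ops role (86 pts) — total 80+69+89+86+86 = 410 pts.
Column-greedy (each role in turn goes to its best remaining employee) gives 407 pts, worse by 3.
No other one-to-one assignment exceeds 410 pts.
Osei's own top role is Data role (100 pts), but forcing Osei→Data role and reassigning the rest optimally gives only 406 pts — worse by 4.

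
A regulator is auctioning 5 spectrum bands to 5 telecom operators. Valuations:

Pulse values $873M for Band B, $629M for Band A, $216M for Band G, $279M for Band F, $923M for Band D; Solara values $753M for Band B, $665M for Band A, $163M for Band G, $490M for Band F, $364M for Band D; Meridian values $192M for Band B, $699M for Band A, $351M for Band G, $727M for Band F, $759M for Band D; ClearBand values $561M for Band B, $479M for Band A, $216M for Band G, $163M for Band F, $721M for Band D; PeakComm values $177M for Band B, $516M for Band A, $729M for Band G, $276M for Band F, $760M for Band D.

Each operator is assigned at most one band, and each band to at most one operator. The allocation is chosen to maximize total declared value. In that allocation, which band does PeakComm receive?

PeakComm receives Band G.

Optimal: Pulse→Band B ($873M), Solara→Band A ($665M), Meridian→Band F ($727M), ClearBand→Band D ($721M), PeakComm→Band G ($729M) — total 873+665+727+721+729 = $3715M.
Row-greedy (each operator in turn takes its best remaining band) gives $3611M, worse by 104.
No other one-to-one assignment exceeds $3715M.
PeakComm's own top band is Band D ($760M), but forcing PeakComm→Band D and reassigning the rest optimally gives only $3241M — worse by 474.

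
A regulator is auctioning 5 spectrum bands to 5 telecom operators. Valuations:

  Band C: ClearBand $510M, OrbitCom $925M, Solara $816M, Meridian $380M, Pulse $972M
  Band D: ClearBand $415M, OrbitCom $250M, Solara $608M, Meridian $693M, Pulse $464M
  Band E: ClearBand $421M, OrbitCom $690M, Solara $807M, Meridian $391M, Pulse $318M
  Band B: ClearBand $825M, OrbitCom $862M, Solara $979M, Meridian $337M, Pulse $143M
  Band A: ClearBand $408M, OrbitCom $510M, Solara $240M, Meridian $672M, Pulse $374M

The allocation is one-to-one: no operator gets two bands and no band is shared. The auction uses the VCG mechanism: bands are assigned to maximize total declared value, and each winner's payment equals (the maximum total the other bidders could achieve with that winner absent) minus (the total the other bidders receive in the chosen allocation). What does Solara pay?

Efficient allocation: ClearBand→Band B ($825M), OrbitCom→Band A ($510M), Solara→Band E ($807M), Meridian→Band D ($693M), Pulse→Band C ($972M); total welfare W = $3807M.
Solara receives Band E at value $807M, so the others get W − 807 = $3000M.
Without Solara: best allocation of the remaining 4 bidders over all 5 bands is ClearBand→Band B ($825M), OrbitCom→Band E ($690M), Meridian→Band D ($693M), Pulse→Band C ($972M), total $3180M.
VCG payment = (others' best without Solara) − (others' welfare with Solara) = 3180 − 3000 = $180M.

Solara pays $180M.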